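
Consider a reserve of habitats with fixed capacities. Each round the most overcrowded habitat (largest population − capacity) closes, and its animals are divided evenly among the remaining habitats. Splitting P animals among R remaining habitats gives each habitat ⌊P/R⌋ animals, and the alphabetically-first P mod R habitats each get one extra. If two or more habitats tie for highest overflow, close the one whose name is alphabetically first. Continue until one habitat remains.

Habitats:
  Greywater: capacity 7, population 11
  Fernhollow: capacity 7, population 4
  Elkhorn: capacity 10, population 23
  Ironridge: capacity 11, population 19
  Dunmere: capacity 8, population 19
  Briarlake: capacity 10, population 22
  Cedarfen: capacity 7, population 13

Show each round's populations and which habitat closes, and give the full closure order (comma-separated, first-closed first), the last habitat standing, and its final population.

Round 1: Briarlake=22 Cedarfen=13 Dunmere=19 Elkhorn=23 Fernhollow=4 Greywater=11 Ironridge=19 → close Elkhorn (overflow 13)
  23÷6 = 3 each, +1 to first 5
Round 2: Briarlake=26 Cedarfen=17 Dunmere=23 Fernhollow=8 Greywater=15 Ironridge=22 → close Briarlake (overflow 16)
  26÷5 = 5 each, +1 to first 1
Round 3: Cedarfen=23 Dunmere=28 Fernhollow=13 Greywater=20 Ironridge=27 → close Dunmere (overflow 20)
  28÷4 = 7 each, +1 to first 0
Round 4: Cedarfen=30 Fernhollow=20 Greywater=27 Ironridge=34 → close Cedarfen (overflow 23)
  30÷3 = 10 each, +1 to first 0
Round 5: Fernhollow=30 Greywater=37 Ironridge=44 → close Ironridge (overflow 33)
  44÷2 = 22 each, +1 to first 0
Round 6: Fernhollow=52 Greywater=59 → close Greywater (overflow 52)
  59÷1 = 59 each, +1 to first 0

Closure order: Elkhorn, Briarlake, Dunmere, Cedarfen, Ironridge, Greywater
Last habitat: Fernhollow with 111 animals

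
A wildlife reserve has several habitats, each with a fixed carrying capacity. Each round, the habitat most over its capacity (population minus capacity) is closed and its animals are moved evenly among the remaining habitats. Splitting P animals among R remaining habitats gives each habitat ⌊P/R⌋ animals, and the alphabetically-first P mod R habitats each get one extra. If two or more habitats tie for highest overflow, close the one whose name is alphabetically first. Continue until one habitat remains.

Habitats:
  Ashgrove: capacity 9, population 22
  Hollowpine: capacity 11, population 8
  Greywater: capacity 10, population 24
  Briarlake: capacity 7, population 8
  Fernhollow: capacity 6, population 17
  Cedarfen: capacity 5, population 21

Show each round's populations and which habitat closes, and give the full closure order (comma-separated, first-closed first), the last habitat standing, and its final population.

Round 1: Ashgrove=22 Briarlake=8 Cedarfen=21 Fernhollow=17 Greywater=24 Hollowpine=8 → close Cedarfen (overflow 16)
  21÷5 = 4 each, +1 to first 1
Round 2: Ashgrove=27 Briarlake=12 Fernhollow=21 Greywater=28 Hollowpine=12 → close Ashgrove (overflow 18)
  27÷4 = 6 each, +1 to first 3
Round 3: Briarlake=19 Fernhollow=28 Greywater=35 Hollowpine=18 → close Greywater (overflow 25)
  35÷3 = 11 each, +1 to first 2
Round 4: Briarlake=31 Fernhollow=40 Hollowpine=29 → close Fernhollow (overflow 34)
  40÷2 = 20 each, +1 to first 0
Round 5: Briarlake=51 Hollowpine=49 → close Briarlake (overflow 44)
  51÷1 = 51 each, +1 to first 0

Closure order: Cedarfen, Ashgrove, Greywater, Fernhollow, Briarlake
Last habitat: Hollowpine with 100 animals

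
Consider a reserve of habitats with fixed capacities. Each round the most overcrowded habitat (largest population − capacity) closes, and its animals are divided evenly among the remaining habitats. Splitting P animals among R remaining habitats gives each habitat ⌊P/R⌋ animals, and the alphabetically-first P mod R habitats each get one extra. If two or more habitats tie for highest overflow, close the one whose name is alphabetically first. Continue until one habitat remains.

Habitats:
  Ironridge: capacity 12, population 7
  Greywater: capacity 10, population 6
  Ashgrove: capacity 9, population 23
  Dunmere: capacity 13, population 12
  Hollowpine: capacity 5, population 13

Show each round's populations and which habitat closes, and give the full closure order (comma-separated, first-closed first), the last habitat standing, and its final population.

Closure order: Ashgrove, Hollowpine, Dunmere, Greywater
Last habitat: Ironridge with 61 animals

Round 1: Ashgrove=23 Dunmere=12 Greywater=6 Hollowpine=13 Ironridge=7 → close Ashgrove (overflow 14)
  23÷4 = 5 each, +1 to first 3
Round 2: Dunmere=18 Greywater=12 Hollowpine=19 Ironridge=12 → close Hollowpine (overflow 14)
  19÷3 = 6 each, +1 to first 1
Round 3: Dunmere=25 Greywater=18 Ironridge=18 → close Dunmere (overflow 12)
  25÷2 = 12 each, +1 to first 1
Round 4: Greywater=31 Ironridge=30 → close Greywater (overflow 21)
  31÷1 = 31 each, +1 to first 0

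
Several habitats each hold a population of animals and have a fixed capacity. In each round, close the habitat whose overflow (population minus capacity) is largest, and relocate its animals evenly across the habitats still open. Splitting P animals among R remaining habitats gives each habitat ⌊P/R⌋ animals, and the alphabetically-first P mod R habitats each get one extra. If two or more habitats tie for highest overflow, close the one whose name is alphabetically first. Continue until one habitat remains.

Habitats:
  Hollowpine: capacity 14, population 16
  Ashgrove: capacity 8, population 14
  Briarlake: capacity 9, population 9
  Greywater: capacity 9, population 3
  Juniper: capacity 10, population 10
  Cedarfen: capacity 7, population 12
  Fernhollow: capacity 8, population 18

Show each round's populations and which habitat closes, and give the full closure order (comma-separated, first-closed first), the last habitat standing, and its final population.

Round 1: Ashgrove=14 Briarlake=9 Cedarfen=12 Fernhollow=18 Greywater=3 Hollowpine=16 Juniper=10 → close Fernhollow (overflow 10)
  18÷6 = 3 each, +1 to first 0
Round 2: Ashgrove=17 Briarlake=12 Cedarfen=15 Greywater=6 Hollowpine=19 Juniper=13 → close Ashgrove (overflow 9)
  17÷5 = 3 each, +1 to first 2
Round 3: Briarlake=16 Cedarfen=19 Greywater=9 Hollowpine=22 Juniper=16 → close Cedarfen (overflow 12)
  19÷4 = 4 each, +1 to first 3
Round 4: Briarlake=21 Greywater=14 Hollowpine=27 Juniper=20 → close Hollowpine (overflow 13)
  27÷3 = 9 each, +1 to first 0
Round 5: Briarlake=30 Greywater=23 Juniper=29 → close Briarlake (overflow 21)
  30÷2 = 15 each, +1 to first 0
Round 6: Greywater=38 Juniper=44 → close Juniper (overflow 34)
  44÷1 = 44 each, +1 to first 0

Closure order: Fernhollow, Ashgrove, Cedarfen, Hollowpine, Briarlake, Juniper
Last habitat: Greywater with 82 animals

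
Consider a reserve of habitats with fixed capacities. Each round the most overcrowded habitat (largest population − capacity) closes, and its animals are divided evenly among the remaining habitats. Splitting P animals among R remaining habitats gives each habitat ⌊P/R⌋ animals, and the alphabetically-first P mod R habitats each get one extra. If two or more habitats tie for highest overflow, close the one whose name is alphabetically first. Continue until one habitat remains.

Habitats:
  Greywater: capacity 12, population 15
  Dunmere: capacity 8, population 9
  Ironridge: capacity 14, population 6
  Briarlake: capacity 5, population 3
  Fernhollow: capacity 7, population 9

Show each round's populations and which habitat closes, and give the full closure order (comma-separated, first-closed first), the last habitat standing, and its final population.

Round 1: Briarlake=3 Dunmere=9 Fernhollow=9 Greywater=15 Ironridge=6 → close Greywater (overflow 3)
  15÷4 = 3 each, +1 to first 3
Round 2: Briarlake=7 Dunmere=13 Fernhollow=13 Ironridge=9 → close Fernhollow (overflow 6)
  13÷3 = 4 each, +1 to first 1
Round 3: Briarlake=12 Dunmere=17 Ironridge=13 → close Dunmere (overflow 9)
  17÷2 = 8 each, +1 to first 1
Round 4: Briarlake=21 Ironridge=21 → close Briarlake (overflow 16)
  21÷1 = 21 each, +1 to first 0

Closure order: Greywater, Fernhollow, Dunmere, Briarlake
Last habitat: Ironridge with 42 animals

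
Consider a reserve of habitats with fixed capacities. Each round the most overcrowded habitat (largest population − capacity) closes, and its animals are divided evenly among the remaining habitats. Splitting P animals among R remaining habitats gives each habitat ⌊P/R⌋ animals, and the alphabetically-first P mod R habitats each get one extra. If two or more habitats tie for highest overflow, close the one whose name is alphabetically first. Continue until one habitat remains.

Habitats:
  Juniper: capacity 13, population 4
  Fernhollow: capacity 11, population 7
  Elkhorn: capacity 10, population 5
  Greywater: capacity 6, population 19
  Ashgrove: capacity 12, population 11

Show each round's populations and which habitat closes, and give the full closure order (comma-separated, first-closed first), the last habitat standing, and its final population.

Round 1: Ashgrove=11 Elkhorn=5 Fernhollow=7 Greywater=19 Juniper=4 → close Greywater (overflow 13)
  19÷4 = 4 each, +1 to first 3
Round 2: Ashgrove=16 Elkhorn=10 Fernhollow=12 Juniper=8 → close Ashgrove (overflow 4)
  16÷3 = 5 each, +1 to first 1
Round 3: Elkhorn=16 Fernhollow=17 Juniper=13 → close Elkhorn (overflow 6)
  16÷2 = 8 each, +1 to first 0
Round 4: Fernhollow=25 Juniper=21 → close Fernhollow (overflow 14)
  25÷1 = 25 each, +1 to first 0

Closure order: Greywater, Ashgrove, Elkhorn, Fernhollow
Last habitat: Juniper with 46 animals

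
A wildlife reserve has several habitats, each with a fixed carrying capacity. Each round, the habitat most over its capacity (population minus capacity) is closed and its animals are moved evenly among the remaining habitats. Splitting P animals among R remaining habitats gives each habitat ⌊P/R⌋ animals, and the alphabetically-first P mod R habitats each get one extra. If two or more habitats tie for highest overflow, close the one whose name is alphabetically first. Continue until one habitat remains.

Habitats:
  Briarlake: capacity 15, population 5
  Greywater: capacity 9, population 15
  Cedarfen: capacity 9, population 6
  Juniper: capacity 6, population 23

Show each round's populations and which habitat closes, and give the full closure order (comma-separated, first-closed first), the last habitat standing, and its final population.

Closure order: Juniper, Greywater, Cedarfen
Last habitat: Briarlake with 49 animals

Round 1: Briarlake=5 Cedarfen=6 Greywater=15 Juniper=23 → close Juniper (overflow 17)
  23÷3 = 7 each, +1 to first 2
Round 2: Briarlake=13 Cedarfen=14 Greywater=22 → close Greywater (overflow 13)
  22÷2 = 11 each, +1 to first 0
Round 3: Briarlake=24 Cedarfen=25 → close Cedarfen (overflow 16)
  25÷1 = 25 each, +1 to first 0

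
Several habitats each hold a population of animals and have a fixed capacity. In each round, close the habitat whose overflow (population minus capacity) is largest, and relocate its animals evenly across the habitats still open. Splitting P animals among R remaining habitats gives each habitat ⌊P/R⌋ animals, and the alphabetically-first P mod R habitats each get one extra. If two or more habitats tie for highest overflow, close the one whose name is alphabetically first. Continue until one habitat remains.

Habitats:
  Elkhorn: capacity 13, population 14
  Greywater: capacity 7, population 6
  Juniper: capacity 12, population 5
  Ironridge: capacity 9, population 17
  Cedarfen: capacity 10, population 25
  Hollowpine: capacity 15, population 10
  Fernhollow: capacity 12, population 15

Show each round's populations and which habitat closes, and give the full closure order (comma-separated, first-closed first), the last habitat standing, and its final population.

Round 1: Cedarfen=25 Elkhorn=14 Fernhollow=15 Greywater=6 Hollowpine=10 Ironridge=17 Juniper=5 → close Cedarfen (overflow 15)
  25÷6 = 4 each, +1 to first 1
Round 2: Elkhorn=19 Fernhollow=19 Greywater=10 Hollowpine=14 Ironridge=21 Juniper=9 → close Ironridge (overflow 12)
  21÷5 = 4 each, +1 to first 1
Round 3: Elkhorn=24 Fernhollow=23 Greywater=14 Hollowpine=18 Juniper=13 → close Elkhorn (overflow 11)
  24÷4 = 6 each, +1 to first 0
Round 4: Fernhollow=29 Greywater=20 Hollowpine=24 Juniper=19 → close Fernhollow (overflow 17)
  29÷3 = 9 each, +1 to first 2
Round 5: Greywater=30 Hollowpine=34 Juniper=28 → close Greywater (overflow 23)
  30÷2 = 15 each, +1 to first 0
Round 6: Hollowpine=49 Juniper=43 → close Hollowpine (overflow 34)
  49÷1 = 49 each, +1 to first 0

Closure order: Cedarfen, Ironridge, Elkhorn, Fernhollow, Greywater, Hollowpine
Last habitat: Juniper with 92 animals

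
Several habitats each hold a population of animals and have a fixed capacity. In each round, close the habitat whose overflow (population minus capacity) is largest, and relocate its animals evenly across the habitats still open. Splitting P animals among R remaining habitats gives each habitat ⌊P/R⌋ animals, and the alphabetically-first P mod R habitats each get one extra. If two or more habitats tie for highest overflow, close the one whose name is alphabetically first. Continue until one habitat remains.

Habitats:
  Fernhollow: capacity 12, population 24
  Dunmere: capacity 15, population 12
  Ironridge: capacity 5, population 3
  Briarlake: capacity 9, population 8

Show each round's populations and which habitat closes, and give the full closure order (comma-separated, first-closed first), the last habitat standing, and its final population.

Closure order: Fernhollow, Briarlake, Ironridge
Last habitat: Dunmere with 47 animals

Round 1: Briarlake=8 Dunmere=12 Fernhollow=24 Ironridge=3 → close Fernhollow (overflow 12)
  24÷3 = 8 each, +1 to first 0
Round 2: Briarlake=16 Dunmere=20 Ironridge=11 → close Briarlake (overflow 7)
  16÷2 = 8 each, +1 to first 0
Round 3: Dunmere=28 Ironridge=19 → close Ironridge (overflow 14)
  19÷1 = 19 each, +1 to first 0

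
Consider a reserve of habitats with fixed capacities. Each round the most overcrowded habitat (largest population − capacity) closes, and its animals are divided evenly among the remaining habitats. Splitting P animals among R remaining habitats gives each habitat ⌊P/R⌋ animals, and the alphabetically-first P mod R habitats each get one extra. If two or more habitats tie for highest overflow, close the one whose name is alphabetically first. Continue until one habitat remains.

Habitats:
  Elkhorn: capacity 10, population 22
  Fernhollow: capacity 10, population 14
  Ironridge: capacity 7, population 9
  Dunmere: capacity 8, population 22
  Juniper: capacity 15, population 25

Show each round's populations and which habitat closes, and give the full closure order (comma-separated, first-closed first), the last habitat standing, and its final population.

Round 1: Dunmere=22 Elkhorn=22 Fernhollow=14 Ironridge=9 Juniper=25 → close Dunmere (overflow 14)
  22÷4 = 5 each, +1 to first 2
Round 2: Elkhorn=28 Fernhollow=20 Ironridge=14 Juniper=30 → close Elkhorn (overflow 18)
  28÷3 = 9 each, +1 to first 1
Round 3: Fernhollow=30 Ironridge=23 Juniper=39 → close Juniper (overflow 24)
  39÷2 = 19 each, +1 to first 1
Round 4: Fernhollow=50 Ironridge=42 → close Fernhollow (overflow 40)
  50÷1 = 50 each, +1 to first 0

Closure order: Dunmere, Elkhorn, Juniper, Fernhollow
Last habitat: Ironridge with 92 animals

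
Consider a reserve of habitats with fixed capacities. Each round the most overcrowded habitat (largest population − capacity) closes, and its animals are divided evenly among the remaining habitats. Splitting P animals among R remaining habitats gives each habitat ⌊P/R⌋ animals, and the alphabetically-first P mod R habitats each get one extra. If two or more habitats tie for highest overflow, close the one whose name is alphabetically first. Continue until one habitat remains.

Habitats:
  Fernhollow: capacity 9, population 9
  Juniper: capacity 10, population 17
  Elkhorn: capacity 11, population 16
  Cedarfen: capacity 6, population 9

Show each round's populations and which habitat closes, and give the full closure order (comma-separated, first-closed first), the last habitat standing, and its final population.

Closure order: Juniper, Elkhorn, Cedarfen
Last habitat: Fernhollow with 51 animals

Round 1: Cedarfen=9 Elkhorn=16 Fernhollow=9 Juniper=17 → close Juniper (overflow 7)
  17÷3 = 5 each, +1 to first 2
Round 2: Cedarfen=15 Elkhorn=22 Fernhollow=14 → close Elkhorn (overflow 11)
  22÷2 = 11 each, +1 to first 0
Round 3: Cedarfen=26 Fernhollow=25 → close Cedarfen (overflow 20)
  26÷1 = 26 each, +1 to first 0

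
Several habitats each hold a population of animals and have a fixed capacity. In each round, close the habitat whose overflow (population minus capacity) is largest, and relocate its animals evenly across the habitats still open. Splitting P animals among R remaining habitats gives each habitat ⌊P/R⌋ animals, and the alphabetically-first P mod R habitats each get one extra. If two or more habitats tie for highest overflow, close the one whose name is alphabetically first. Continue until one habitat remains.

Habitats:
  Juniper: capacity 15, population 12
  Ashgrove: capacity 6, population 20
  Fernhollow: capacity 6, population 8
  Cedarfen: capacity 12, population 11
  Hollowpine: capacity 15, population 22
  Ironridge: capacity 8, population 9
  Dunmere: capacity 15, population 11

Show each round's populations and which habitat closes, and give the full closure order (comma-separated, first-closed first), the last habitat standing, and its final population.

Round 1: Ashgrove=20 Cedarfen=11 Dunmere=11 Fernhollow=8 Hollowpine=22 Ironridge=9 Juniper=12 → close Ashgrove (overflow 14)
  20÷6 = 3 each, +1 to first 2
Round 2: Cedarfen=15 Dunmere=15 Fernhollow=11 Hollowpine=25 Ironridge=12 Juniper=15 → close Hollowpine (overflow 10)
  25÷5 = 5 each, +1 to first 0
Round 3: Cedarfen=20 Dunmere=20 Fernhollow=16 Ironridge=17 Juniper=20 → close Fernhollow (overflow 10)
  16÷4 = 4 each, +1 to first 0
Round 4: Cedarfen=24 Dunmere=24 Ironridge=21 Juniper=24 → close Ironridge (overflow 13)
  21÷3 = 7 each, +1 to first 0
Round 5: Cedarfen=31 Dunmere=31 Juniper=31 → close Cedarfen (overflow 19)
  31÷2 = 15 each, +1 to first 1
Round 6: Dunmere=47 Juniper=46 → close Dunmere (overflow 32)
  47÷1 = 47 each, +1 to first 0

Closure order: Ashgrove, Hollowpine, Fernhollow, Ironridge, Cedarfen, Dunmere
Last habitat: Juniper with 93 animals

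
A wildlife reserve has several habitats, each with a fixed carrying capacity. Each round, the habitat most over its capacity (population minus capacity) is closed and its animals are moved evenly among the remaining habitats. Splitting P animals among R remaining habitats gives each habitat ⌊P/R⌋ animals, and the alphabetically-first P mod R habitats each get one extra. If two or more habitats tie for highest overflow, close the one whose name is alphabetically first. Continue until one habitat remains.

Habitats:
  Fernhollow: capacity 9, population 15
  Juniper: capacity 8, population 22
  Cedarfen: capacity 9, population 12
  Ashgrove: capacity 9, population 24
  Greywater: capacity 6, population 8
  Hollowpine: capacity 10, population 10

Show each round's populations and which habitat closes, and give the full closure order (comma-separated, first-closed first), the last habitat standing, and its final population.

Closure order: Ashgrove, Juniper, Fernhollow, Cedarfen, Greywater
Last habitat: Hollowpine with 91 animals

Round 1: Ashgrove=24 Cedarfen=12 Fernhollow=15 Greywater=8 Hollowpine=10 Juniper=22 → close Ashgrove (overflow 15)
  24÷5 = 4 each, +1 to first 4
Round 2: Cedarfen=17 Fernhollow=20 Greywater=13 Hollowpine=15 Juniper=26 → close Juniper (overflow 18)
  26÷4 = 6 each, +1 to first 2
Round 3: Cedarfen=24 Fernhollow=27 Greywater=19 Hollowpine=21 → close Fernhollow (overflow 18)
  27÷3 = 9 each, +1 to first 0
Round 4: Cedarfen=33 Greywater=28 Hollowpine=30 → close Cedarfen (overflow 24)
  33÷2 = 16 each, +1 to first 1
Round 5: Greywater=45 Hollowpine=46 → close Greywater (overflow 39)
  45÷1 = 45 each, +1 to first 0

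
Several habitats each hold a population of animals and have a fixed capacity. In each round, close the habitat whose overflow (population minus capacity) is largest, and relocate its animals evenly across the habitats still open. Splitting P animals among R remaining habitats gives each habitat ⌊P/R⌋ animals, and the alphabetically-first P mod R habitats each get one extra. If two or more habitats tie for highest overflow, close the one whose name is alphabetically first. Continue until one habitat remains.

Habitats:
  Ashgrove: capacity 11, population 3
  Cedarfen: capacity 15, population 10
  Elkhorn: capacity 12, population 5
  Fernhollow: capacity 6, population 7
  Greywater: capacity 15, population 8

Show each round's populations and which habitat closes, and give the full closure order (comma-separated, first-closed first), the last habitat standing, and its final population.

Closure order: Fernhollow, Cedarfen, Elkhorn, Ashgrove
Last habitat: Greywater with 33 animals

Round 1: Ashgrove=3 Cedarfen=10 Elkhorn=5 Fernhollow=7 Greywater=8 → close Fernhollow (overflow 1)
  7÷4 = 1 each, +1 to first 3
Round 2: Ashgrove=5 Cedarfen=12 Elkhorn=7 Greywater=9 → close Cedarfen (overflow -3)
  12÷3 = 4 each, +1 to first 0
Round 3: Ashgrove=9 Elkhorn=11 Greywater=13 → close Elkhorn (overflow -1)
  11÷2 = 5 each, +1 to first 1
Round 4: Ashgrove=15 Greywater=18 → close Ashgrove (overflow 4)
  15÷1 = 15 each, +1 to first 0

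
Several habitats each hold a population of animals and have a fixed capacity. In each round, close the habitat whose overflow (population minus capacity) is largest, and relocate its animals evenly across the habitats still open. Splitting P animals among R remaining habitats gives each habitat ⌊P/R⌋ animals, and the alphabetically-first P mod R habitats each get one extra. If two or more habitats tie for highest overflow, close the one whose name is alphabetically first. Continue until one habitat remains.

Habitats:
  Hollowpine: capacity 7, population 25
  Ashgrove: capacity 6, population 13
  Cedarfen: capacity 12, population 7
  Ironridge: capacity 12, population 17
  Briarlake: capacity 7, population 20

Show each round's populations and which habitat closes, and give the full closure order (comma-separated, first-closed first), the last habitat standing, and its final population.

Round 1: Ashgrove=13 Briarlake=20 Cedarfen=7 Hollowpine=25 Ironridge=17 → close Hollowpine (overflow 18)
  25÷4 = 6 each, +1 to first 1
Round 2: Ashgrove=20 Briarlake=26 Cedarfen=13 Ironridge=23 → close Briarlake (overflow 19)
  26÷3 = 8 each, +1 to first 2
Round 3: Ashgrove=29 Cedarfen=22 Ironridge=31 → close Ashgrove (overflow 23)
  29÷2 = 14 each, +1 to first 1
Round 4: Cedarfen=37 Ironridge=45 → close Ironridge (overflow 33)
  45÷1 = 45 each, +1 to first 0

Closure order: Hollowpine, Briarlake, Ashgrove, Ironridge
Last habitat: Cedarfen with 82 animals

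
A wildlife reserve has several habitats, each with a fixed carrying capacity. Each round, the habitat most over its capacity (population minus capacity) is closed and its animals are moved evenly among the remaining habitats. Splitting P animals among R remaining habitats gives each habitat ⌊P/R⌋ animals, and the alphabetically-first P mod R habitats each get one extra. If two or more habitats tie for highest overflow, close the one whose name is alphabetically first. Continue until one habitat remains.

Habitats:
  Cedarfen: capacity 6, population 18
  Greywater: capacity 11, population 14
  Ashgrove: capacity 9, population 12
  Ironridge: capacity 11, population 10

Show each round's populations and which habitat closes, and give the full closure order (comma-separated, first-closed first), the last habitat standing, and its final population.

Round 1: Ashgrove=12 Cedarfen=18 Greywater=14 Ironridge=10 → close Cedarfen (overflow 12)
  18÷3 = 6 each, +1 to first 0
Round 2: Ashgrove=18 Greywater=20 Ironridge=16 → close Ashgrove (overflow 9)
  18÷2 = 9 each, +1 to first 0
Round 3: Greywater=29 Ironridge=25 → close Greywater (overflow 18)
  29÷1 = 29 each, +1 to first 0

Closure order: Cedarfen, Ashgrove, Greywater
Last habitat: Ironridge with 54 animals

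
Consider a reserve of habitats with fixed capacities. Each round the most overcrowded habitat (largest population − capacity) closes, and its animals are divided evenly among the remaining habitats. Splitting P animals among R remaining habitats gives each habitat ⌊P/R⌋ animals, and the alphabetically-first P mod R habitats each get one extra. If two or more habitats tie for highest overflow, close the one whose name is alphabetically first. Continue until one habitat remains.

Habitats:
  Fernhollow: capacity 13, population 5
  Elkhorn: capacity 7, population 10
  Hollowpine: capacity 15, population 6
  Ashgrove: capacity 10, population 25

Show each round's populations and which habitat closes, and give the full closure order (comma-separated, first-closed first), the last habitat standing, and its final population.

Closure order: Ashgrove, Elkhorn, Fernhollow
Last habitat: Hollowpine with 46 animals

Round 1: Ashgrove=25 Elkhorn=10 Fernhollow=5 Hollowpine=6 → close Ashgrove (overflow 15)
  25÷3 = 8 each, +1 to first 1
Round 2: Elkhorn=19 Fernhollow=13 Hollowpine=14 → close Elkhorn (overflow 12)
  19÷2 = 9 each, +1 to first 1
Round 3: Fernhollow=23 Hollowpine=23 → close Fernhollow (overflow 10)
  23÷1 = 23 each, +1 to first 0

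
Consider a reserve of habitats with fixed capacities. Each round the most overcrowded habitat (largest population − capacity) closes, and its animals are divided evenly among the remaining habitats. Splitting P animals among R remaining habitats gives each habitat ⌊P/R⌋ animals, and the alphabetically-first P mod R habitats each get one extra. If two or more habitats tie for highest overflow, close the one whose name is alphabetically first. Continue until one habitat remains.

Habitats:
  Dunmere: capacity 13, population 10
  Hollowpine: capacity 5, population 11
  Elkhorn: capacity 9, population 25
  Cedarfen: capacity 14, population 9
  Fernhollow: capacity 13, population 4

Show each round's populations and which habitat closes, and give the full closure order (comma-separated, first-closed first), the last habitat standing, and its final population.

Closure order: Elkhorn, Hollowpine, Dunmere, Cedarfen
Last habitat: Fernhollow with 59 animals

Round 1: Cedarfen=9 Dunmere=10 Elkhorn=25 Fernhollow=4 Hollowpine=11 → close Elkhorn (overflow 16)
  25÷4 = 6 each, +1 to first 1
Round 2: Cedarfen=16 Dunmere=16 Fernhollow=10 Hollowpine=17 → close Hollowpine (overflow 12)
  17÷3 = 5 each, +1 to first 2
Round 3: Cedarfen=22 Dunmere=22 Fernhollow=15 → close Dunmere (overflow 9)
  22÷2 = 11 each, +1 to first 0
Round 4: Cedarfen=33 Fernhollow=26 → close Cedarfen (overflow 19)
  33÷1 = 33 each, +1 to first 0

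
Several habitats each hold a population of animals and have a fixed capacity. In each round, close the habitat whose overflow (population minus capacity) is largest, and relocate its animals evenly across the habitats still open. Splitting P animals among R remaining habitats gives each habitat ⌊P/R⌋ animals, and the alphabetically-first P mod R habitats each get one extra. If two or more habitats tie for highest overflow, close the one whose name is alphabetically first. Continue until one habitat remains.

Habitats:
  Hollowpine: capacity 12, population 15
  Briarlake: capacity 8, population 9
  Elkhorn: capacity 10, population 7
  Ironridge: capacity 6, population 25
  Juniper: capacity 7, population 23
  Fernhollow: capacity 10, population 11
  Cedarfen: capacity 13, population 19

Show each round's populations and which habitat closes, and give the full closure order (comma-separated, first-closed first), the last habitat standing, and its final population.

Closure order: Ironridge, Juniper, Cedarfen, Briarlake, Hollowpine, Fernhollow
Last habitat: Elkhorn with 109 animals

Round 1: Briarlake=9 Cedarfen=19 Elkhorn=7 Fernhollow=11 Hollowpine=15 Ironridge=25 Juniper=23 → close Ironridge (overflow 19)
  25÷6 = 4 each, +1 to first 1
Round 2: Briarlake=14 Cedarfen=23 Elkhorn=11 Fernhollow=15 Hollowpine=19 Juniper=27 → close Juniper (overflow 20)
  27÷5 = 5 each, +1 to first 2
Round 3: Briarlake=20 Cedarfen=29 Elkhorn=16 Fernhollow=20 Hollowpine=24 → close Cedarfen (overflow 16)
  29÷4 = 7 each, +1 to first 1
Round 4: Briarlake=28 Elkhorn=23 Fernhollow=27 Hollowpine=31 → close Briarlake (overflow 20)
  28÷3 = 9 each, +1 to first 1
Round 5: Elkhorn=33 Fernhollow=36 Hollowpine=40 → close Hollowpine (overflow 28)
  40÷2 = 20 each, +1 to first 0
Round 6: Elkhorn=53 Fernhollow=56 → close Fernhollow (overflow 46)
  56÷1 = 56 each, +1 to first 0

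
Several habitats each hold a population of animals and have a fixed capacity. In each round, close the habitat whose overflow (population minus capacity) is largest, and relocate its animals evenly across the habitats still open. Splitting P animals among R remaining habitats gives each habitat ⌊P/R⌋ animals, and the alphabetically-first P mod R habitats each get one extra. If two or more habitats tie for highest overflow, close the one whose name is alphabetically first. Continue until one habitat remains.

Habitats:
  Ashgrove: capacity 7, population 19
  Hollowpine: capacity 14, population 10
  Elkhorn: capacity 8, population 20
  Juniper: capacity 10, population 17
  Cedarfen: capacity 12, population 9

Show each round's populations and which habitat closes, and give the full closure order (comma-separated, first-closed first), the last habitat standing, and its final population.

Closure order: Ashgrove, Elkhorn, Juniper, Cedarfen
Last habitat: Hollowpine with 75 animals

Round 1: Ashgrove=19 Cedarfen=9 Elkhorn=20 Hollowpine=10 Juniper=17 → close Ashgrove (overflow 12)
  19÷4 = 4 each, +1 to first 3
Round 2: Cedarfen=14 Elkhorn=25 Hollowpine=15 Juniper=21 → close Elkhorn (overflow 17)
  25÷3 = 8 each, +1 to first 1
Round 3: Cedarfen=23 Hollowpine=23 Juniper=29 → close Juniper (overflow 19)
  29÷2 = 14 each, +1 to first 1
Round 4: Cedarfen=38 Hollowpine=37 → close Cedarfen (overflow 26)
  38÷1 = 38 each, +1 to first 0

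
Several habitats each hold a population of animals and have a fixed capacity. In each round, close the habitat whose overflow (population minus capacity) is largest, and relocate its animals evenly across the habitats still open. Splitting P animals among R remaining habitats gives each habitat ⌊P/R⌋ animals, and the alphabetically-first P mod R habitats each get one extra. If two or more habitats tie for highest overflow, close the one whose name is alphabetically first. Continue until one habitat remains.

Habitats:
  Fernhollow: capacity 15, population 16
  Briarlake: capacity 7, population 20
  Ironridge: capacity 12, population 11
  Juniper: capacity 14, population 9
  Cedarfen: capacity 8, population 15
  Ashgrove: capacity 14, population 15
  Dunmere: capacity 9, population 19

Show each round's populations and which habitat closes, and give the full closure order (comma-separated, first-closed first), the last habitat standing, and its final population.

Closure order: Briarlake, Dunmere, Cedarfen, Ashgrove, Fernhollow, Ironridge
Last habitat: Juniper with 105 animals

Round 1: Ashgrove=15 Briarlake=20 Cedarfen=15 Dunmere=19 Fernhollow=16 Ironridge=11 Juniper=9 → close Briarlake (overflow 13)
  20÷6 = 3 each, +1 to first 2
Round 2: Ashgrove=19 Cedarfen=19 Dunmere=22 Fernhollow=19 Ironridge=14 Juniper=12 → close Dunmere (overflow 13)
  22÷5 = 4 each, +1 to first 2
Round 3: Ashgrove=24 Cedarfen=24 Fernhollow=23 Ironridge=18 Juniper=16 → close Cedarfen (overflow 16)
  24÷4 = 6 each, +1 to first 0
Round 4: Ashgrove=30 Fernhollow=29 Ironridge=24 Juniper=22 → close Ashgrove (overflow 16)
  30÷3 = 10 each, +1 to first 0
Round 5: Fernhollow=39 Ironridge=34 Juniper=32 → close Fernhollow (overflow 24)
  39÷2 = 19 each, +1 to first 1
Round 6: Ironridge=54 Juniper=51 → close Ironridge (overflow 42)
  54÷1 = 54 each, +1 to first 0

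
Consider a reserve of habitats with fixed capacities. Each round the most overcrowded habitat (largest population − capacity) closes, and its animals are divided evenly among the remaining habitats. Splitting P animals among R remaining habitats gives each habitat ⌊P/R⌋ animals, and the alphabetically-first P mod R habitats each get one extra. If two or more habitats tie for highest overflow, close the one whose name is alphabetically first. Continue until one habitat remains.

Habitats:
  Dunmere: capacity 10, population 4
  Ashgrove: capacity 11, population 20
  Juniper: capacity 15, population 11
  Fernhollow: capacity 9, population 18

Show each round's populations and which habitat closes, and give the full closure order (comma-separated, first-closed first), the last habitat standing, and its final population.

Round 1: Ashgrove=20 Dunmere=4 Fernhollow=18 Juniper=11 → close Ashgrove (overflow 9)
  20÷3 = 6 each, +1 to first 2
Round 2: Dunmere=11 Fernhollow=25 Juniper=17 → close Fernhollow (overflow 16)
  25÷2 = 12 each, +1 to first 1
Round 3: Dunmere=24 Juniper=29 → close Dunmere (overflow 14)
  24÷1 = 24 each, +1 to first 0

Closure order: Ashgrove, Fernhollow, Dunmere
Last habitat: Juniper with 53 animals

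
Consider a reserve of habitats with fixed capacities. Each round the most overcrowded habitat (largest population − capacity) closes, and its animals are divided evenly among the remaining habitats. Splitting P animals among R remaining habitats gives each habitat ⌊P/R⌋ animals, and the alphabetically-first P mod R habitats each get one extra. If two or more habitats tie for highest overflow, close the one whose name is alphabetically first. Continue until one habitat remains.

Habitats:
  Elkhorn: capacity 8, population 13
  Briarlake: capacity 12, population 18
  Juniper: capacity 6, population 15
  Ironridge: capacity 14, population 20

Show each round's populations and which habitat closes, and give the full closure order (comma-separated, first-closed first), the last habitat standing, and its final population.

Closure order: Juniper, Briarlake, Elkhorn
Last habitat: Ironridge with 66 animals

Round 1: Briarlake=18 Elkhorn=13 Ironridge=20 Juniper=15 → close Juniper (overflow 9)
  15÷3 = 5 each, +1 to first 0
Round 2: Briarlake=23 Elkhorn=18 Ironridge=25 → close Briarlake (overflow 11)
  23÷2 = 11 each, +1 to first 1
Round 3: Elkhorn=30 Ironridge=36 → close Elkhorn (overflow 22)
  30÷1 = 30 each, +1 to first 0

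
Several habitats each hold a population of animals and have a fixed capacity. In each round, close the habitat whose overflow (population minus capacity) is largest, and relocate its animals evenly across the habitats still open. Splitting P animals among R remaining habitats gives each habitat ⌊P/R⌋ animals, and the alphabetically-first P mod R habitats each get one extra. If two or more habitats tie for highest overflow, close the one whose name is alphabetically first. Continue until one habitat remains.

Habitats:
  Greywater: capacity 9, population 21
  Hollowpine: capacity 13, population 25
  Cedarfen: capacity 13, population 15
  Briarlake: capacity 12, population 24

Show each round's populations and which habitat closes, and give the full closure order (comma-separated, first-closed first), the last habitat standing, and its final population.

Round 1: Briarlake=24 Cedarfen=15 Greywater=21 Hollowpine=25 → close Briarlake (overflow 12)
  24÷3 = 8 each, +1 to first 0
Round 2: Cedarfen=23 Greywater=29 Hollowpine=33 → close Greywater (overflow 20)
  29÷2 = 14 each, +1 to first 1
Round 3: Cedarfen=38 Hollowpine=47 → close Hollowpine (overflow 34)
  47÷1 = 47 each, +1 to first 0

Closure order: Briarlake, Greywater, Hollowpine
Last habitat: Cedarfen with 85 animals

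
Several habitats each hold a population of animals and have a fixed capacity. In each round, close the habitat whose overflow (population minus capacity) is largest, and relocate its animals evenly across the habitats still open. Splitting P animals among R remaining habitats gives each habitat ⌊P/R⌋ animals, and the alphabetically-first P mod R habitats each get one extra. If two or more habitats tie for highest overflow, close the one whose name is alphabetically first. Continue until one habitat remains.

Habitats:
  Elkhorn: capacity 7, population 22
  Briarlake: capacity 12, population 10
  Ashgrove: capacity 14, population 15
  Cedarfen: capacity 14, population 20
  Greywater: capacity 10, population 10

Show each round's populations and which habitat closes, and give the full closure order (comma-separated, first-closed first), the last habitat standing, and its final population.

Round 1: Ashgrove=15 Briarlake=10 Cedarfen=20 Elkhorn=22 Greywater=10 → close Elkhorn (overflow 15)
  22÷4 = 5 each, +1 to first 2
Round 2: Ashgrove=21 Briarlake=16 Cedarfen=25 Greywater=15 → close Cedarfen (overflow 11)
  25÷3 = 8 each, +1 to first 1
Round 3: Ashgrove=30 Briarlake=24 Greywater=23 → close Ashgrove (overflow 16)
  30÷2 = 15 each, +1 to first 0
Round 4: Briarlake=39 Greywater=38 → close Greywater (overflow 28)
  38÷1 = 38 each, +1 to first 0

Closure order: Elkhorn, Cedarfen, Ashgrove, Greywater
Last habitat: Briarlake with 77 animals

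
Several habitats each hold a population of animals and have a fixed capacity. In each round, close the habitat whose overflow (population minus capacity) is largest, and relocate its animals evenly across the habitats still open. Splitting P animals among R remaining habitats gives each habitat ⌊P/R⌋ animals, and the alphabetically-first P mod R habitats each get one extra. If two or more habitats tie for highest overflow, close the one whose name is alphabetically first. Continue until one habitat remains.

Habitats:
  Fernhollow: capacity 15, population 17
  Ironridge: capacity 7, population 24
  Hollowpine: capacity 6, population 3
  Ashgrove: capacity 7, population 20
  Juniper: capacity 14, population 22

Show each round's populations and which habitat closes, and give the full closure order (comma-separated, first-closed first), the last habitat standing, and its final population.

Closure order: Ironridge, Ashgrove, Juniper, Fernhollow
Last habitat: Hollowpine with 86 animals

Round 1: Ashgrove=20 Fernhollow=17 Hollowpine=3 Ironridge=24 Juniper=22 → close Ironridge (overflow 17)
  24÷4 = 6 each, +1 to first 0
Round 2: Ashgrove=26 Fernhollow=23 Hollowpine=9 Juniper=28 → close Ashgrove (overflow 19)
  26÷3 = 8 each, +1 to first 2
Round 3: Fernhollow=32 Hollowpine=18 Juniper=36 → close Juniper (overflow 22)
  36÷2 = 18 each, +1 to first 0
Round 4: Fernhollow=50 Hollowpine=36 → close Fernhollow (overflow 35)
  50÷1 = 50 each, +1 to first 0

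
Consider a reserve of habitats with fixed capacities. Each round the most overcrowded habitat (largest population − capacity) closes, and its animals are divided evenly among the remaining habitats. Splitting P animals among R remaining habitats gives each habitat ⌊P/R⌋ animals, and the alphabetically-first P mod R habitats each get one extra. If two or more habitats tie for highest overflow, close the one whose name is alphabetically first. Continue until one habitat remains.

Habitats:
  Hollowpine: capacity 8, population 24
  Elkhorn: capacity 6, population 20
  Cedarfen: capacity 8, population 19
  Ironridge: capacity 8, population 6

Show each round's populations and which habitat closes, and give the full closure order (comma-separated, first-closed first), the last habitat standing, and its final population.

Round 1: Cedarfen=19 Elkhorn=20 Hollowpine=24 Ironridge=6 → close Hollowpine (overflow 16)
  24÷3 = 8 each, +1 to first 0
Round 2: Cedarfen=27 Elkhorn=28 Ironridge=14 → close Elkhorn (overflow 22)
  28÷2 = 14 each, +1 to first 0
Round 3: Cedarfen=41 Ironridge=28 → close Cedarfen (overflow 33)
  41÷1 = 41 each, +1 to first 0

Closure order: Hollowpine, Elkhorn, Cedarfen
Last habitat: Ironridge with 69 animals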